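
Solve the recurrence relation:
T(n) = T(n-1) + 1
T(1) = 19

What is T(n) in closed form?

Unrolling: T(n) = T(1) + 1·(n-1) = 19 + 1(n-1) = n + 18.

Answer: T(n) = n + 18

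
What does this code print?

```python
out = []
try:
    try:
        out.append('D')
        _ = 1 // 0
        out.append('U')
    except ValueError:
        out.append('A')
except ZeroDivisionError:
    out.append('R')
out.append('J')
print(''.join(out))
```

Execution trace: 'D' (try body) → 'R' (outer except ZeroDivisionError) → 'J' (after the try/except). Output: DRJ

Answer: DRJ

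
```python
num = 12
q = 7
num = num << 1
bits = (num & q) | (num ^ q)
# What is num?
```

Trace:
`num = 12` → num = 12
`q = 7` → q = 7
`num = num << 1` → num = 24
`bits = (num & q) | (num ^ q)` → bits = 31
So num = 24

Answer: 24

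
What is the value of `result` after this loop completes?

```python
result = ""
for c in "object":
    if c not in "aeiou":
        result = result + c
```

Remove vowels from 'object'
`result` takes the values: "" → "b" → "bj" → "bjc" → "bjct"

Answer: "bjct"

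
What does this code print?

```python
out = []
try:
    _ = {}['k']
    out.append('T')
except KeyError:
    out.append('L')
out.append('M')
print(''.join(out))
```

Execution trace: 'L' (except KeyError) → 'M' (after the try/except). Output: LM

Answer: LM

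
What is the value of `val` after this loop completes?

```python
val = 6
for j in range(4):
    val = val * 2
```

Multiply by 2, 4 times: 6 * 2^4 = 96
`val` takes the values: 6 → 12 → 24 → 48 → 96

Answer: 96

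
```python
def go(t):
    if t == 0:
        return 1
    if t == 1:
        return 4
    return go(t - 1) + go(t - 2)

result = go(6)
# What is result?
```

Build up from base cases: go(0)=1, go(1)=4, go(2)=5, go(3)=9, go(4)=14, go(5)=23, go(6)=37

Answer: 37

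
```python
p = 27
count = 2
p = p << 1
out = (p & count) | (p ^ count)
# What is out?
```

Trace:
`p = 27` → p = 27
`count = 2` → count = 2
`p = p << 1` → p = 54
`out = (p & count) | (p ^ count)` → out = 54
So out = 54

Answer: 54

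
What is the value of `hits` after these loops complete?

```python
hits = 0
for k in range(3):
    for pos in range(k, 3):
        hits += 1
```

Upper triangle: 3 + 2 + ... + 1
`hits` takes the values: 0 → 1 → 2 → 3 → 4 → 5 → 6

Answer: 6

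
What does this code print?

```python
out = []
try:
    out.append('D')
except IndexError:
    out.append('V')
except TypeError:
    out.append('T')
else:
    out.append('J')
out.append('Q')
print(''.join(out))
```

Execution trace: 'D' (try body, no exception) → 'J' (else) → 'Q' (after the try/except). Output: DJQ

Answer: DJQ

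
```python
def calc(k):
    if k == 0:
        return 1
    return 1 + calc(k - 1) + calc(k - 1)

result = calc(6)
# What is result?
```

calc(k) = 1 + 2·calc(k-1), calc(0)=1. Closed form: (1+1)·2^6 - 1 = 127.

Answer: 127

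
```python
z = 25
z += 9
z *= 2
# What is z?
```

Trace:
`z = 25` → z = 25
`z += 9` → z = 34
`z *= 2` → z = 68
So z = 68

Answer: 68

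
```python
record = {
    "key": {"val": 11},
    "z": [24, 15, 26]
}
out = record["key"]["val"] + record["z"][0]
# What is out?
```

Trace:
`record = { ...` → record = {'key': {'val': 11}, 'z': [24, 15, 26]}
`out = record["key"]["val"] + record["z"][0]` → out = 35
So out = 35

Answer: 35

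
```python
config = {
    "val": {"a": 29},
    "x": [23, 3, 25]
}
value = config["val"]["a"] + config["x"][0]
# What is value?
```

Trace:
`config = { ...` → config = {'val': {'a': 29}, 'x': [23, 3, 25]}
`value = config["val"]["a"] + config["x"][0]` → value = 52
So value = 52

Answer: 52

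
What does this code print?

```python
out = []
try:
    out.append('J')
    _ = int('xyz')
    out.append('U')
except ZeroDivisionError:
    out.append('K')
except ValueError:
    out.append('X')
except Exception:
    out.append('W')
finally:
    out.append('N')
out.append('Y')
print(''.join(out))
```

Execution trace: 'J' (try body) → 'X' (except ValueError) → 'N' (finally) → 'Y' (after the try/except). Output: JXNY

Answer: JXNY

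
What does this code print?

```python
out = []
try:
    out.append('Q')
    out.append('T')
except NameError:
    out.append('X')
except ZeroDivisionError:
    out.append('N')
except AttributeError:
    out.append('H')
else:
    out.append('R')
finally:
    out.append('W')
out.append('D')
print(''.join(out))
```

Execution trace: 'Q' (try body) → 'T' (try body, no exception) → 'R' (else) → 'W' (finally) → 'D' (after the try/except). Output: QTRWD

Answer: QTRWD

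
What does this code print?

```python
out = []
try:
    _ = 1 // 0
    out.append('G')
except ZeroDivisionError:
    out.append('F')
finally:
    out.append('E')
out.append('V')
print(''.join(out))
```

Execution trace: 'F' (except ZeroDivisionError) → 'E' (finally) → 'V' (after the try/except). Output: FEV

Answer: FEV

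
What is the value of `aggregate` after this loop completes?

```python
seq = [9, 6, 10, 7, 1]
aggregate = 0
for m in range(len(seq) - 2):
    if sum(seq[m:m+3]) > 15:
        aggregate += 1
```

Count windows with sum > 15
`aggregate` takes the values: 0 → 1 → 2 → 3

Answer: 3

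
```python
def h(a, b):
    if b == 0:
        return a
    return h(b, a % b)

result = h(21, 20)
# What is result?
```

h(21, 20) -> h(20, 1) -> h(1, 0) -> 1

Answer: 1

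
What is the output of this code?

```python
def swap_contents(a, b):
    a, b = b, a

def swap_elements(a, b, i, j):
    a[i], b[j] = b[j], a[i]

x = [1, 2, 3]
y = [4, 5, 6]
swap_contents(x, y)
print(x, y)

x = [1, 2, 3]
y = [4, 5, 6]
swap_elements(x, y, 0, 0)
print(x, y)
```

Key concept: parameter rebinding vs mutation.
Step by step:
`x = [1, 2, 3]` → x = [1, 2, 3]
`y = [4, 5, 6]` → y = [4, 5, 6]
`swap_contents(x, y)` → no visible change to tracked variables
`print(x, y)` → prints [1, 2, 3] [4, 5, 6]
`x = [1, 2, 3]` → x = [1, 2, 3]
`y = [4, 5, 6]` → y = [4, 5, 6]
`swap_elements(x, y, 0, 0)` → x = [4, 2, 3]; y = [1, 5, 6]
`print(x, y)` → prints [4, 2, 3] [1, 5, 6]

Answer:
[1, 2, 3] [4, 5, 6]
[4, 2, 3] [1, 5, 6]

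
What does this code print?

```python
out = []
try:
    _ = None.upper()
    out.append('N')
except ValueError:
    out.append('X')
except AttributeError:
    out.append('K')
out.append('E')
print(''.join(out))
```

Execution trace: 'K' (except AttributeError) → 'E' (after the try/except). Output: KE

Answer: KE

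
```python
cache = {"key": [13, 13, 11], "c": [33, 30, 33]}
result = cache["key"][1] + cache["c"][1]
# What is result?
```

Trace:
`cache = {"key": [13, 13, 11], "c": [33, 30, 33]}` → cache = {'key': [13, 13, 11], 'c': [33, 30, 33]}
`result = cache["key"][1] + cache["c"][1]` → result = 43
So result = 43

Answer: 43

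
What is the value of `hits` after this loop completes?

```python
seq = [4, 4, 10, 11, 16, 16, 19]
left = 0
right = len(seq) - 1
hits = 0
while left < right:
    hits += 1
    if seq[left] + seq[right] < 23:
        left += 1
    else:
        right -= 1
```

Steps to find pair summing to 23
`hits` takes the values: 0 → 1 → 2 → 3 → 4 → 5 → 6

Answer: 6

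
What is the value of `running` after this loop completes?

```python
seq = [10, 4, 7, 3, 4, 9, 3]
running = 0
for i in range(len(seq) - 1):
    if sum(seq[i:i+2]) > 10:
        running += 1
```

Count windows with sum > 10
`running` takes the values: 0 → 1 → 2 → 3 → 4

Answer: 4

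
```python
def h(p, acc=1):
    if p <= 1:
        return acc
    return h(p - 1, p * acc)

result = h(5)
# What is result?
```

Accumulator trace (n, acc): (5, 1) -> (4, 5) -> (3, 20) -> (2, 60) -> (1, 120) -> return 120

Answer: 120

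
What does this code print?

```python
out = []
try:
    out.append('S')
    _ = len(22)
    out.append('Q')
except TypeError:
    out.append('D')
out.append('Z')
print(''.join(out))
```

Execution trace: 'S' (try body) → 'D' (except TypeError) → 'Z' (after the try/except). Output: SDZ

Answer: SDZ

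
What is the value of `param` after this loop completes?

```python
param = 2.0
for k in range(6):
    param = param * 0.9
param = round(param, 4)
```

Exponential decay: 2.0 * 0.9^6
`param` takes the values: 2.0 → 1.8 → 1.62 → 1.458 → 1.3122 → 1.18098 → 1.062882 → 1.0629

Answer: 1.0629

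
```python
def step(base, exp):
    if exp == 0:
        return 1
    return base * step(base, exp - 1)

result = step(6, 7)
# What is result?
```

step(6, 7) = 6 * 6 * 6 * 6 * 6 * 6 * 6 = 279936

Answer: 279936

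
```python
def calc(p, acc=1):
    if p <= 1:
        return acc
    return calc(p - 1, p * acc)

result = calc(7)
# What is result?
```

Accumulator trace (n, acc): (7, 1) -> (6, 7) -> (5, 42) -> (4, 210) -> (3, 840) -> (2, 2520) -> (1, 5040) -> return 5040

Answer: 5040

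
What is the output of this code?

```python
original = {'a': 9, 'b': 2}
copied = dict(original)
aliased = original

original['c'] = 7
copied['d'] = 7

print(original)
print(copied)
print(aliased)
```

Key concept: dict() creates copy, assignment creates alias.
Step by step:
`original = {'a': 9, 'b': 2}` → original = {'a': 9, 'b': 2}
`copied = dict(original)` → copied = {'a': 9, 'b': 2}
`aliased = original` → aliased = {'a': 9, 'b': 2} (same object as original)
`original['c'] = 7` → original = {'a': 9, 'b': 2, 'c': 7} (same object as aliased); aliased = {'a': 9, 'b': 2, 'c': 7} (same object as original)
`copied['d'] = 7` → copied = {'a': 9, 'b': 2, 'd': 7}
`print(original)` → prints {'a': 9, 'b': 2, 'c': 7}
`print(copied)` → prints {'a': 9, 'b': 2, 'd': 7}
`print(aliased)` → prints {'a': 9, 'b': 2, 'c': 7}

Answer:
{'a': 9, 'b': 2, 'c': 7}
{'a': 9, 'b': 2, 'd': 7}
{'a': 9, 'b': 2, 'c': 7}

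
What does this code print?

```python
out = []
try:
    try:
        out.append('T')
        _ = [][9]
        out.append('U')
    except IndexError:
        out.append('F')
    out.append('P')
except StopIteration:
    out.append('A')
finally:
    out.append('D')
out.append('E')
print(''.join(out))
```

Execution trace: 'T' (inner try body) → 'F' (inner except IndexError) → 'P' (try body, no exception) → 'D' (finally) → 'E' (after the try/except). Output: TFPDE

Answer: TFPDE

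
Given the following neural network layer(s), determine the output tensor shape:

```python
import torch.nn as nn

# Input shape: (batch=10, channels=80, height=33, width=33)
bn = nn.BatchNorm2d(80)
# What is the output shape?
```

Input: (10, 80, 33, 33) -> Output: (10, 80, 33, 33)

Answer: (10, 80, 33, 33)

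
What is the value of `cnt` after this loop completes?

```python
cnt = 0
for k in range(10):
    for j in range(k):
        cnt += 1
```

Triangle number: 0+1+2+...+9
`cnt` takes the values: 0 → 1 → 2 → 3 → 4 → 5 → 6 → 7 → 8 → 9 → 10 → 11 → 12 → 13 → 14 → 15 → 16 → 17 → 18 → 19 → 20 → 21 → 22 → 23 → 24 → 25 → 26 → 27 → 28 → 29 → … → 41 → 42 → 43 → 44 → 45

Answer: 45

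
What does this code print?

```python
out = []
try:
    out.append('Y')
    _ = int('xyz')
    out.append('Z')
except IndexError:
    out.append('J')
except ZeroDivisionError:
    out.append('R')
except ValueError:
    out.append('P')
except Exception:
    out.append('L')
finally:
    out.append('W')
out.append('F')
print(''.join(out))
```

Execution trace: 'Y' (try body) → 'P' (except ValueError) → 'W' (finally) → 'F' (after the try/except). Output: YPWF

Answer: YPWF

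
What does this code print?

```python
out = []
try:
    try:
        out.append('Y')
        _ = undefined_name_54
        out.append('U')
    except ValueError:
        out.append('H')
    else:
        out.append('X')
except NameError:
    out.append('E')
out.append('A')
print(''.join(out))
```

Execution trace: 'Y' (inner try body) → 'E' (outer except NameError) → 'A' (after the try/except). Output: YEA

Answer: YEA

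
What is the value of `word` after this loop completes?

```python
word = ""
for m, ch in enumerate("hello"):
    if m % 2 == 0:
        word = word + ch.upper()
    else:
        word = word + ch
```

Uppercase even positions in 'hello'
`word` takes the values: "" → "H" → "He" → "HeL" → "HeLl" → "HeLlO"

Answer: "HeLlO"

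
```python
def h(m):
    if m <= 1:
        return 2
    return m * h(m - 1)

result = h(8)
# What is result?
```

h(8) = 8 * 7 * 6 * 5 * 4 * 3 * 2 * 2 = 80640

Answer: 80640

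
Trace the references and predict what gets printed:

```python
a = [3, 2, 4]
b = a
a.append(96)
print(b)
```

Key concept: basic list aliasing.
Step by step:
`a = [3, 2, 4]` → a = [3, 2, 4]
`b = a` → b = [3, 2, 4] (same object as a)
`a.append(96)` → a = [3, 2, 4, 96] (same object as b); b = [3, 2, 4, 96] (same object as a)
`print(b)` → prints [3, 2, 4, 96]

Answer: [3, 2, 4, 96]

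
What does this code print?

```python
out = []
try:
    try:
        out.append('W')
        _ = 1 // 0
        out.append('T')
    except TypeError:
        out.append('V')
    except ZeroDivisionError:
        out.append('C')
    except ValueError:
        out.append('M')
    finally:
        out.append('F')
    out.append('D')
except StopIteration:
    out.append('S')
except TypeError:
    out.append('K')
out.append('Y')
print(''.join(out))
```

Execution trace: 'W' (inner try body) → 'C' (inner except ZeroDivisionError) → 'F' (inner finally) → 'D' (try body, no exception) → 'Y' (after the try/except). Output: WCFDY

Answer: WCFDY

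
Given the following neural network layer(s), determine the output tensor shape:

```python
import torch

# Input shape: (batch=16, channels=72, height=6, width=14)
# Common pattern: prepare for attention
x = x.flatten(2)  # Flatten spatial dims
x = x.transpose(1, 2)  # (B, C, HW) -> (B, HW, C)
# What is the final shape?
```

Input: (16, 72, 6, 14) -> after flatten(2): (16, 72, 84) -> Output: (16, 84, 72)

Answer: (16, 84, 72)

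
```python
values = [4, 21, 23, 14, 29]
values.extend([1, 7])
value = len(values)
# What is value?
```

Trace:
`values = [4, 21, 23, 14, 29]` → values = [4, 21, 23, 14, 29]
`values.extend([1, 7])` → values = [4, 21, 23, 14, 29, 1, 7]
`value = len(values)` → value = 7
So value = 7

Answer: 7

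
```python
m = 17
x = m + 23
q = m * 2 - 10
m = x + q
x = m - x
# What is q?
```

Trace:
`m = 17` → m = 17
`x = m + 23` → x = 40
`q = m * 2 - 10` → q = 24
`m = x + q` → m = 64
`x = m - x` → x = 24
So q = 24

Answer: 24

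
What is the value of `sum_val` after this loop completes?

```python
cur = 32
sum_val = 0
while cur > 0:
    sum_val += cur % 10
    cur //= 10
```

Sum digits of 32
`sum_val` takes the values: 0 → 2 → 5

Answer: 5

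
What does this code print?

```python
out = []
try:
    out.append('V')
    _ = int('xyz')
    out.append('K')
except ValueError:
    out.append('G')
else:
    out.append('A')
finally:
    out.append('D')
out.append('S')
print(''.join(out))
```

Execution trace: 'V' (try body) → 'G' (except ValueError) → 'D' (finally) → 'S' (after the try/except). Output: VGDS

Answer: VGDS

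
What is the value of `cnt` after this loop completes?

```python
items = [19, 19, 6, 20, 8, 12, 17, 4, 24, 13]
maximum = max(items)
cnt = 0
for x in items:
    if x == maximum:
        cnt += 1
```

Count of max value 24 in [19, 19, 6, 20, 8, 12, 17, 4, 24, 13]
`cnt` takes the values: 0 → 1

Answer: 1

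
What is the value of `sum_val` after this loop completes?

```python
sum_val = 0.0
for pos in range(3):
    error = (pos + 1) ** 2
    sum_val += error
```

Sum of squared losses 1² + 2² + ... + 3²
`sum_val` takes the values: 0.0 → 1.0 → 5.0 → 14.0

Answer: 14.0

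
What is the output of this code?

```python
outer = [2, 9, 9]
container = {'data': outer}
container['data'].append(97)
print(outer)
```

Key concept: dict holds reference to list.
Step by step:
`outer = [2, 9, 9]` → outer = [2, 9, 9]
`container = {'data': outer}` → container = {'data': [2, 9, 9]}
`container['data'].append(97)` → outer = [2, 9, 9, 97]; container = {'data': [2, 9, 9, 97]}
`print(outer)` → prints [2, 9, 9, 97]

Answer: [2, 9, 9, 97]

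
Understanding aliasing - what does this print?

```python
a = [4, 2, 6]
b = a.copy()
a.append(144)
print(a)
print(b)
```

Key concept: list.copy() creates independent copy.
Step by step:
`a = [4, 2, 6]` → a = [4, 2, 6]
`b = a.copy()` → b = [4, 2, 6]
`a.append(144)` → a = [4, 2, 6, 144]
`print(a)` → prints [4, 2, 6, 144]
`print(b)` → prints [4, 2, 6]

Answer:
[4, 2, 6, 144]
[4, 2, 6]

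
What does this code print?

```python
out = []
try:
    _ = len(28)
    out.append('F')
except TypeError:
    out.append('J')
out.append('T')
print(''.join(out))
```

Execution trace: 'J' (except TypeError) → 'T' (after the try/except). Output: JT

Answer: JT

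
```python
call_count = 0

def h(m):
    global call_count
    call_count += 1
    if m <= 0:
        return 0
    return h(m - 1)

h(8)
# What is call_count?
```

Linear recursion stepping by 1: 9 calls from m=8 down to ≤0.

Answer: 9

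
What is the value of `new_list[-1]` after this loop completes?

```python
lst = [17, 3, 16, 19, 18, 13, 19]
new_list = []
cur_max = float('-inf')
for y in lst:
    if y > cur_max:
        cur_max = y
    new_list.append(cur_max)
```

Running max ends at 19
`new_list` takes the values: [] → [17] → [17, 17] → [17, 17, 17] → [17, 17, 17, 19] → [17, 17, 17, 19, 19] → [17, 17, 17, 19, 19, 19] → [17, 17, 17, 19, 19, 19, 19]
So `new_list[-1]` = 19

Answer: 19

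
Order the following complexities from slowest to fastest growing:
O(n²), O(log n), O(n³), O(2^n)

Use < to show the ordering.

Ordered by growth rate: O(log n) < O(n²) < O(n³) < O(2^n)

Answer: O(log n) < O(n²) < O(n³) < O(2^n)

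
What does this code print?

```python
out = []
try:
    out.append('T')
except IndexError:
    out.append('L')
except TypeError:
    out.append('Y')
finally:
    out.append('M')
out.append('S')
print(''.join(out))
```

Execution trace: 'T' (try body, no exception) → 'M' (finally) → 'S' (after the try/except). Output: TMS

Answer: TMS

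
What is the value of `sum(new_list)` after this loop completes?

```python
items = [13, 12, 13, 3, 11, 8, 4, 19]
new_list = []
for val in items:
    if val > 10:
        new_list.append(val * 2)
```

Sum of doubled values > 10
`new_list` takes the values: [] → [26] → [26, 24] → [26, 24, 26] → [26, 24, 26, 22] → [26, 24, 26, 22, 38]
So `sum(new_list)` = 136

Answer: 136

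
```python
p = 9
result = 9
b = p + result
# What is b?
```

Trace:
`p = 9` → p = 9
`result = 9` → result = 9
`b = p + result` → b = 18
So b = 18

Answer: 18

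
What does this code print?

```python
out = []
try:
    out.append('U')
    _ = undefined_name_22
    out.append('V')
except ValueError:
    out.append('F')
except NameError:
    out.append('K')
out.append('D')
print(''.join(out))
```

Execution trace: 'U' (try body) → 'K' (except NameError) → 'D' (after the try/except). Output: UKD

Answer: UKD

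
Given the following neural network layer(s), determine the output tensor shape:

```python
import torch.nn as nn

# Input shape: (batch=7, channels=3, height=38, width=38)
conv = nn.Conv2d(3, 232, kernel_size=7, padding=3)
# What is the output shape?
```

Input: (7, 3, 38, 38) -> Output: (7, 232, 38, 38)

Answer: (7, 232, 38, 38)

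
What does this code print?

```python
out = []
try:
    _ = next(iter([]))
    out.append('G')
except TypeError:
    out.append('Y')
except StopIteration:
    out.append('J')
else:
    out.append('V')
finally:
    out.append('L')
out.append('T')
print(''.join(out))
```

Execution trace: 'J' (except StopIteration) → 'L' (finally) → 'T' (after the try/except). Output: JLT

Answer: JLT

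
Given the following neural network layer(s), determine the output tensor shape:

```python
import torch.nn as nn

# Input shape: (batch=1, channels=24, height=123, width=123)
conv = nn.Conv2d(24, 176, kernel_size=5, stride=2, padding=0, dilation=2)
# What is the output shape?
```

Input: (1, 24, 123, 123) -> Output: (1, 176, 58, 58)

Answer: (1, 176, 58, 58)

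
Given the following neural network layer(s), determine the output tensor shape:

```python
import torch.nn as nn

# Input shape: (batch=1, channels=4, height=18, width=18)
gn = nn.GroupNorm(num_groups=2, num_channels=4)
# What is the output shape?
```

Input: (1, 4, 18, 18) -> Output: (1, 4, 18, 18)

Answer: (1, 4, 18, 18)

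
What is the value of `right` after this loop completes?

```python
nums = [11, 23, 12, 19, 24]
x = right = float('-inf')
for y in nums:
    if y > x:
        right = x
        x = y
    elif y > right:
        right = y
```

Second largest (with repeats) in [11, 23, 12, 19, 24]
`right` takes the values: -inf → 11 → 12 → 19 → 23

Answer: 23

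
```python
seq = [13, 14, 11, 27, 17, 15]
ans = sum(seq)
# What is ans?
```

Trace:
`seq = [13, 14, 11, 27, 17, 15]` → seq = [13, 14, 11, 27, 17, 15]
`ans = sum(seq)` → ans = 97
So ans = 97

Answer: 97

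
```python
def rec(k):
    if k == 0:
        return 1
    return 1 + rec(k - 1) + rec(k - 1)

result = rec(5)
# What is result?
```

rec(k) = 1 + 2·rec(k-1), rec(0)=1. Closed form: (1+1)·2^5 - 1 = 63.

Answer: 63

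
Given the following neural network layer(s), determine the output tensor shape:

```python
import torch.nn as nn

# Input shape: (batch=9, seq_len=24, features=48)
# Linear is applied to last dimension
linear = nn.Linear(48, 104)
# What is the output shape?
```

Input: (9, 24, 48) -> Output: (9, 24, 104)

Answer: (9, 24, 104)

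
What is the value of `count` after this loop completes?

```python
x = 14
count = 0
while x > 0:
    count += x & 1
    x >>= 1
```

Count set bits in 14 (binary: 0b1110)
`count` takes the values: 0 → 1 → 2 → 3

Answer: 3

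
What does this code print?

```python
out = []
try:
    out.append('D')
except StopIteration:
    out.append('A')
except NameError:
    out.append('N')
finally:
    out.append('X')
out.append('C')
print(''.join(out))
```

Execution trace: 'D' (try body, no exception) → 'X' (finally) → 'C' (after the try/except). Output: DXC

Answer: DXC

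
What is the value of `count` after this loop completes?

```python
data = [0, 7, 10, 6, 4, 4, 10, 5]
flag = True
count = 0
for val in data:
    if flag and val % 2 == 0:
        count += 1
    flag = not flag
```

Count even values at even positions
`count` takes the values: 0 → 1 → 2 → 3 → 4

Answer: 4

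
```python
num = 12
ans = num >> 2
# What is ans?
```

Trace:
`num = 12` → num = 12
`ans = num >> 2` → ans = 3
So ans = 3

Answer: 3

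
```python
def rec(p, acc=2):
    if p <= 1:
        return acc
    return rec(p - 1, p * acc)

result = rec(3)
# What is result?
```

Accumulator trace (n, acc): (3, 2) -> (2, 6) -> (1, 12) -> return 12

Answer: 12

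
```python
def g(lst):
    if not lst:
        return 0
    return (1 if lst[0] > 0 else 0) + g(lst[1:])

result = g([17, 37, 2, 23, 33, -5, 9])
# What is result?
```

Count of positive elements in [17, 37, 2, 23, 33, -5, 9] = 6

Answer: 6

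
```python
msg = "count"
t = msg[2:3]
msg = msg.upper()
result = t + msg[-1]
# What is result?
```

Trace:
`msg = "count"` → msg = 'count'
`t = msg[2:3]` → t = 'u'
`msg = msg.upper()` → msg = 'COUNT'
`result = t + msg[-1]` → result = 'uT'
So result = 'uT'

Answer: 'uT'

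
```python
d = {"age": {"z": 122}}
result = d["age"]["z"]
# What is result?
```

Trace:
`d = {"age": {"z": 122}}` → d = {'age': {'z': 122}}
`result = d["age"]["z"]` → result = 122
So result = 122

Answer: 122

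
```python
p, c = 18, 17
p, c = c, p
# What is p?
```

Trace:
`p, c = 18, 17` → p = 18; c = 17
`p, c = c, p` → p = 17; c = 18
So p = 17

Answer: 17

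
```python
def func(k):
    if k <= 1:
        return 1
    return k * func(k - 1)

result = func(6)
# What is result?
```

func(6) = 6 * 5 * 4 * 3 * 2 * 1 = 720

Answer: 720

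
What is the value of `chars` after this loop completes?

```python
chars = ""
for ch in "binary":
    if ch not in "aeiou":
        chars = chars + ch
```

Remove vowels from 'binary'
`chars` takes the values: "" → "b" → "bn" → "bnr" → "bnry"

Answer: "bnry"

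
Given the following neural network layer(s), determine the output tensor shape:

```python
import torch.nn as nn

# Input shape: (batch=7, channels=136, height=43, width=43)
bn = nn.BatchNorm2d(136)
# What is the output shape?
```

Input: (7, 136, 43, 43) -> Output: (7, 136, 43, 43)

Answer: (7, 136, 43, 43)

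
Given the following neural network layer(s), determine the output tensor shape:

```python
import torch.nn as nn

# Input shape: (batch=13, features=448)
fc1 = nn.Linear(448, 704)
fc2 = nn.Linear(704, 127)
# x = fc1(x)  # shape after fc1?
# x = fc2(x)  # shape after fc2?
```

Input: (13, 448) -> after fc1: (13, 704) -> Output: (13, 127)

Answer: (13, 127)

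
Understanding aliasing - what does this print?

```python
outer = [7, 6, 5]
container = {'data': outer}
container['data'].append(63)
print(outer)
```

Key concept: dict holds reference to list.
Step by step:
`outer = [7, 6, 5]` → outer = [7, 6, 5]
`container = {'data': outer}` → container = {'data': [7, 6, 5]}
`container['data'].append(63)` → outer = [7, 6, 5, 63]; container = {'data': [7, 6, 5, 63]}
`print(outer)` → prints [7, 6, 5, 63]

Answer: [7, 6, 5, 63]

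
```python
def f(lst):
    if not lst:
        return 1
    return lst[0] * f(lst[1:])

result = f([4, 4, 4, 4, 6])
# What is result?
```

Product over [4, 4, 4, 4, 6] = 4 * 4 * 4 * 4 * 6 = 1536

Answer: 1536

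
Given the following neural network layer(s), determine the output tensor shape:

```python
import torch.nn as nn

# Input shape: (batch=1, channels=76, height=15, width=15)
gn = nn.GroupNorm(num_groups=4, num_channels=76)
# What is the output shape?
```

Input: (1, 76, 15, 15) -> Output: (1, 76, 15, 15)

Answer: (1, 76, 15, 15)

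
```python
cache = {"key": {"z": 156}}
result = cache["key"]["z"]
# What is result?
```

Trace:
`cache = {"key": {"z": 156}}` → cache = {'key': {'z': 156}}
`result = cache["key"]["z"]` → result = 156
So result = 156

Answer: 156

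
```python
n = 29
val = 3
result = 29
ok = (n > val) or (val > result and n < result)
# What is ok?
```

Trace:
`n = 29` → n = 29
`val = 3` → val = 3
`result = 29` → result = 29
`ok = (n > val) or (val > result and n < result)` → ok = True
So ok = True

Answer: True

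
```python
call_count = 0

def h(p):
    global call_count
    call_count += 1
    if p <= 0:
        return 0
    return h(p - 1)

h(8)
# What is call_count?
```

Linear recursion stepping by 1: 9 calls from p=8 down to ≤0.

Answer: 9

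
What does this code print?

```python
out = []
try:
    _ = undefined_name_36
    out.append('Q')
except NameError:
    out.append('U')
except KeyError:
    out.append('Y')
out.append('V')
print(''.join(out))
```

Execution trace: 'U' (except NameError) → 'V' (after the try/except). Output: UV

Answer: UV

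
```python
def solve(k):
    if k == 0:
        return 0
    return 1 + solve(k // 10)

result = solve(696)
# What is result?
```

Count of digits of 696: 3

Answer: 3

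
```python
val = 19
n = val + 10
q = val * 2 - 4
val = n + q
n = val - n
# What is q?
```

Trace:
`val = 19` → val = 19
`n = val + 10` → n = 29
`q = val * 2 - 4` → q = 34
`val = n + q` → val = 63
`n = val - n` → n = 34
So q = 34

Answer: 34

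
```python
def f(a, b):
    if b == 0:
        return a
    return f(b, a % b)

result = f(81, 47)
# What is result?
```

f(81, 47) -> f(47, 34) -> f(34, 13) -> f(13, 8) -> f(8, 5) -> f(5, 3) -> f(3, 2) -> f(2, 1) -> f(1, 0) -> 1

Answer: 1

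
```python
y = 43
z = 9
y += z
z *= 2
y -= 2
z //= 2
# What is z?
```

Trace:
`y = 43` → y = 43
`z = 9` → z = 9
`y += z` → y = 52
`z *= 2` → z = 18
`y -= 2` → y = 50
`z //= 2` → z = 9
So z = 9

Answer: 9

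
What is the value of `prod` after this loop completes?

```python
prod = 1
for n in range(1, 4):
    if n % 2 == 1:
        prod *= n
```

Product of odd numbers 1 to 3
`prod` takes the values: 1 → 3

Answer: 3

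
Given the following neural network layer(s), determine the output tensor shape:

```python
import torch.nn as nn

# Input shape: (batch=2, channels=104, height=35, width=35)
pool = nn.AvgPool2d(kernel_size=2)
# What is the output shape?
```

Input: (2, 104, 35, 35) -> Output: (2, 104, 17, 17)

Answer: (2, 104, 17, 17)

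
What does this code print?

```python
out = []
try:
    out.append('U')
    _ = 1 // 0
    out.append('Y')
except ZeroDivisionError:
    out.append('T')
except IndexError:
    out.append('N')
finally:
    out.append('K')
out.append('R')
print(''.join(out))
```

Execution trace: 'U' (try body) → 'T' (except ZeroDivisionError) → 'K' (finally) → 'R' (after the try/except). Output: UTKR

Answer: UTKR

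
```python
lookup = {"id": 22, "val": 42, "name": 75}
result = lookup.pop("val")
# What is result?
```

Trace:
`lookup = {"id": 22, "val": 42, "name": 75}` → lookup = {'id': 22, 'val': 42, 'name': 75}
`result = lookup.pop("val")` → lookup = {'id': 22, 'name': 75}; result = 42
So result = 42

Answer: 42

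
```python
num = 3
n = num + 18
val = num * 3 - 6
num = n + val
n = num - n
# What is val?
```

Trace:
`num = 3` → num = 3
`n = num + 18` → n = 21
`val = num * 3 - 6` → val = 3
`num = n + val` → num = 24
`n = num - n` → n = 3
So val = 3

Answer: 3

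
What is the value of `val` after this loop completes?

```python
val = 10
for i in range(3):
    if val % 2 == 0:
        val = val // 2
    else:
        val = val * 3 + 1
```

Collatz-style transformation from 10
`val` takes the values: 10 → 5 → 16 → 8

Answer: 8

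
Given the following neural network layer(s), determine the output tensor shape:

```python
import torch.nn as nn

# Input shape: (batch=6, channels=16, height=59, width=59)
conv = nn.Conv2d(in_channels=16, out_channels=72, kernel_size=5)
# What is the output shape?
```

Input: (6, 16, 59, 59) -> Output: (6, 72, 55, 55)

Answer: (6, 72, 55, 55)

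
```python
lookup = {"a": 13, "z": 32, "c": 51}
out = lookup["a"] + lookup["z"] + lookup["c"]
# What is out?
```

Trace:
`lookup = {"a": 13, "z": 32, "c": 51}` → lookup = {'a': 13, 'z': 32, 'c': 51}
`out = lookup["a"] + lookup["z"] + lookup["c"]` → out = 96
So out = 96

Answer: 96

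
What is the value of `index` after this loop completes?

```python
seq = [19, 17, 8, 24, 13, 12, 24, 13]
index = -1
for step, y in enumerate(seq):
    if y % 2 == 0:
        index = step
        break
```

First even number index in [19, 17, 8, 24, 13, 12, 24, 13]
`index` takes the values: -1 → 2

Answer: 2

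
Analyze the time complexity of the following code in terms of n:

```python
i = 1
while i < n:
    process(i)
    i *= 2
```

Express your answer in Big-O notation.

This is Logarithmic loop. Time complexity: O(log n).

Answer: O(log n)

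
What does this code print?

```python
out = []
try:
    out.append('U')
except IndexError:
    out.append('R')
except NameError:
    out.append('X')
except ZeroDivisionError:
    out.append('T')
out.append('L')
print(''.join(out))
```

Execution trace: 'U' (try body, no exception) → 'L' (after the try/except). Output: UL

Answer: UL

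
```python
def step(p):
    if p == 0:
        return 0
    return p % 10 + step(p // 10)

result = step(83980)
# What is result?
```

Sum of digits of 83980: 0 + 8 + 9 + 3 + 8 = 28

Answer: 28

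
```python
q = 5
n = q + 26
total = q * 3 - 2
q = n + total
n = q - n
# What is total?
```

Trace:
`q = 5` → q = 5
`n = q + 26` → n = 31
`total = q * 3 - 2` → total = 13
`q = n + total` → q = 44
`n = q - n` → n = 13
So total = 13

Answer: 13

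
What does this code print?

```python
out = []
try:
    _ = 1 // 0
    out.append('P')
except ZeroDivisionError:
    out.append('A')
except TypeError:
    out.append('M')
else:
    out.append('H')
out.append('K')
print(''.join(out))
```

Execution trace: 'A' (except ZeroDivisionError) → 'K' (after the try/except). Output: AK

Answer: AK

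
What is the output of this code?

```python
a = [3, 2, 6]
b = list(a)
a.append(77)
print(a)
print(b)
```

Key concept: list() constructor creates copy.
Step by step:
`a = [3, 2, 6]` → a = [3, 2, 6]
`b = list(a)` → b = [3, 2, 6]
`a.append(77)` → a = [3, 2, 6, 77]
`print(a)` → prints [3, 2, 6, 77]
`print(b)` → prints [3, 2, 6]

Answer:
[3, 2, 6, 77]
[3, 2, 6]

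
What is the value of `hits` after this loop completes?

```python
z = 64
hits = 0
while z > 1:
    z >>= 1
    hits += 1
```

Count right shifts until 1
`hits` takes the values: 0 → 1 → 2 → 3 → 4 → 5 → 6

Answer: 6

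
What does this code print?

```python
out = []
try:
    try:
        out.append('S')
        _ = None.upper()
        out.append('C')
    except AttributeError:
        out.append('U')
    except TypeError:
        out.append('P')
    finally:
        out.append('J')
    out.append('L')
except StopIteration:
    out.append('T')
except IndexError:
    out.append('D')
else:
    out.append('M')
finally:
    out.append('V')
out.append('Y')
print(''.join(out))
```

Execution trace: 'S' (inner try body) → 'U' (inner except AttributeError) → 'J' (inner finally) → 'L' (try body, no exception) → 'M' (else) → 'V' (finally) → 'Y' (after the try/except). Output: SUJLMVY

Answer: SUJLMVY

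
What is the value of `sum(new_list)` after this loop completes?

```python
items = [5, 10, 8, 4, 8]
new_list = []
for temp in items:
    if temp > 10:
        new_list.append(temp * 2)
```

Sum of doubled values > 10
`new_list` takes the values: []
So `sum(new_list)` = 0

Answer: 0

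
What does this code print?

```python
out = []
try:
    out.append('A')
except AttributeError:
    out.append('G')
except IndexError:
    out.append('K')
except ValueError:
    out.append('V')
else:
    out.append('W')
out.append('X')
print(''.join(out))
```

Execution trace: 'A' (try body, no exception) → 'W' (else) → 'X' (after the try/except). Output: AWX

Answer: AWX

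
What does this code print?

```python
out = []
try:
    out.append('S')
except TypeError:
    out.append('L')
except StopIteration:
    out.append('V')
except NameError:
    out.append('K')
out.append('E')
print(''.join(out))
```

Execution trace: 'S' (try body, no exception) → 'E' (after the try/except). Output: SE

Answer: SE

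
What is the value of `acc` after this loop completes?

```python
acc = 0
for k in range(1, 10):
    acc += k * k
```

Sum of squares 1² to 9² = 285
`acc` takes the values: 0 → 1 → 5 → 14 → 30 → 55 → 91 → 140 → 204 → 285

Answer: 285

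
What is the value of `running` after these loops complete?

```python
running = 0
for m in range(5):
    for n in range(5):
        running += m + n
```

Sum of all m+n for m,n in 5x5
`running` takes the values: 0 → 1 → 3 → 6 → 10 → 11 → 13 → 16 → 20 → 25 → 27 → 30 → 34 → 39 → 45 → 48 → 52 → 57 → 63 → 70 → 74 → 79 → 85 → 92 → 100

Answer: 100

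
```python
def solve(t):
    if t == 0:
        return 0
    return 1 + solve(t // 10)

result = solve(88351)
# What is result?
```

Count of digits of 88351: 5

Answer: 5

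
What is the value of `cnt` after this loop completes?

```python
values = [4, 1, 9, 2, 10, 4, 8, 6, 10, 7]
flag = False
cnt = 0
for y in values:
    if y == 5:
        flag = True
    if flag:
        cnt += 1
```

Count elements after first 5 in [4, 1, 9, 2, 10, 4, 8, 6, 10, 7]
`cnt` takes the values: 0

Answer: 0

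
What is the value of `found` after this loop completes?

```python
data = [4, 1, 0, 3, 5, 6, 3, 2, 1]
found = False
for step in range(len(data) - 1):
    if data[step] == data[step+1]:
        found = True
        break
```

Check consecutive duplicates in [4, 1, 0, 3, 5, 6, 3, 2, 1]
`found` takes the values: False

Answer: False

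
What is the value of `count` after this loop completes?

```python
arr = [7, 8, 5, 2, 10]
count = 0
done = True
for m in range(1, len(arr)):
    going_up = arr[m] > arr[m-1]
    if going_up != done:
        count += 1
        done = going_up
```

Count direction changes in [7, 8, 5, 2, 10]
`count` takes the values: 0 → 1 → 2

Answer: 2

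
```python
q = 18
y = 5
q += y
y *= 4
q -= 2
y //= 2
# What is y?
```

Trace:
`q = 18` → q = 18
`y = 5` → y = 5
`q += y` → q = 23
`y *= 4` → y = 20
`q -= 2` → q = 21
`y //= 2` → y = 10
So y = 10

Answer: 10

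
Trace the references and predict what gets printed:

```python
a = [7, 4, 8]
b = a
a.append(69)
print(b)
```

Key concept: basic list aliasing.
Step by step:
`a = [7, 4, 8]` → a = [7, 4, 8]
`b = a` → b = [7, 4, 8] (same object as a)
`a.append(69)` → a = [7, 4, 8, 69] (same object as b); b = [7, 4, 8, 69] (same object as a)
`print(b)` → prints [7, 4, 8, 69]

Answer: [7, 4, 8, 69]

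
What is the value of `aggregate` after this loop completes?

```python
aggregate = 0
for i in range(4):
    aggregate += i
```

Sum of 0 to 3 = 6
`aggregate` takes the values: 0 → 1 → 3 → 6

Answer: 6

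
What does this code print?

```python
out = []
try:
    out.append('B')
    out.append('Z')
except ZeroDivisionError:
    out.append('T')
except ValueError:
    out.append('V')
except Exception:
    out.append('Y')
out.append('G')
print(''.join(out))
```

Execution trace: 'B' (try body) → 'Z' (try body, no exception) → 'G' (after the try/except). Output: BZG

Answer: BZG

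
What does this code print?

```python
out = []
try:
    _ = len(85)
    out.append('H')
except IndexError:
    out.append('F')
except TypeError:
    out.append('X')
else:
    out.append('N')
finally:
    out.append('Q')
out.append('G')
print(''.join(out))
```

Execution trace: 'X' (except TypeError) → 'Q' (finally) → 'G' (after the try/except). Output: XQG

Answer: XQG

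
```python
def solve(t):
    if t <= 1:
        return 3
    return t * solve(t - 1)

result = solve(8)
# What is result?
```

solve(8) = 8 * 7 * 6 * 5 * 4 * 3 * 2 * 3 = 120960

Answer: 120960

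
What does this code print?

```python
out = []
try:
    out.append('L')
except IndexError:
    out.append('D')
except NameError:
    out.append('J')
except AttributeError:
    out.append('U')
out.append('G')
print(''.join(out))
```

Execution trace: 'L' (try body, no exception) → 'G' (after the try/except). Output: LG

Answer: LG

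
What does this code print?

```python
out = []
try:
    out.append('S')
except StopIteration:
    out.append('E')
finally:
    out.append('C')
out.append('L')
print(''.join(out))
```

Execution trace: 'S' (try body, no exception) → 'C' (finally) → 'L' (after the try/except). Output: SCL

Answer: SCL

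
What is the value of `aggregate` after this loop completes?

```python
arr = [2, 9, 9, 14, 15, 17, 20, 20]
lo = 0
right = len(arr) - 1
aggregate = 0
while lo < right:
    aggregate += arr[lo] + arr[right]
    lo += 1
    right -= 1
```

Sum of pairs from ends
`aggregate` takes the values: 0 → 22 → 51 → 77 → 106

Answer: 106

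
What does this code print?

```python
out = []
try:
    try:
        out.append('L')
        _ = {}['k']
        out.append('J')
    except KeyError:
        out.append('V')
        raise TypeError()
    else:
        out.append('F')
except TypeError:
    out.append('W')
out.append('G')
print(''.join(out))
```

Execution trace: 'L' (inner try body) → 'V' (inner except KeyError) → 'W' (outer except TypeError) → 'G' (after the try/except). Output: LVWG

Answer: LVWG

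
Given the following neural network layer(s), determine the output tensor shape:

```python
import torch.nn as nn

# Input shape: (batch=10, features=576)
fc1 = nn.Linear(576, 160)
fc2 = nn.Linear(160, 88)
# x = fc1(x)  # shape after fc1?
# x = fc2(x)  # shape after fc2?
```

Input: (10, 576) -> after fc1: (10, 160) -> Output: (10, 88)

Answer: (10, 88)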